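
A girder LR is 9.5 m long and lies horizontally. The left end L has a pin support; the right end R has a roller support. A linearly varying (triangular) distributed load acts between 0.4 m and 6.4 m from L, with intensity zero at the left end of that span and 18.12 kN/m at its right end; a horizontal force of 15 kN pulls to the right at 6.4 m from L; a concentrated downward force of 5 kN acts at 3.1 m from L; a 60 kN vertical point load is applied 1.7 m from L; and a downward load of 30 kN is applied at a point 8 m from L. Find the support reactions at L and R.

Resultant of the triangular load: ½ × 18.12 × 6 = 54.36 kN, acting at 4.4 m from L (one-third of the span from the peak).
ΣM about L: R_y·9.5 − (½·18.12·6)·4.4 − 5·3.1 − 60·1.7 − 30·8 = 0 → R_y = 596.684/9.5 = 62.8088 ≈ 62.81 kN.
ΣF_y = 0: L_y + 62.8088 − ½·18.12·6 − 5 − 60 − 30 = 0 → L_y = 86.55 kN.
ΣF_x = 0: L_x + 15 = 0 → L_x = -15.00 kN.

L_x = -15.00 kN, L_y = 86.55 kN, R_y = 62.81 kN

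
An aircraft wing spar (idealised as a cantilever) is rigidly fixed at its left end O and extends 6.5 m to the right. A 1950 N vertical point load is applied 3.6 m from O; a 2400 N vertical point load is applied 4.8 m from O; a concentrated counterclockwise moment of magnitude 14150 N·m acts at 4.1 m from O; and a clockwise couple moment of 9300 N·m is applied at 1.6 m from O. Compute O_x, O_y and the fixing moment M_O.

ΣF_x = 0: O_x = 0.
ΣF_y = 0: O_y − 1950 − 2400 = 0 → O_y = 4350 N.
ΣM about O: M_O − 1950·3.6 − 2400·4.8 + 14150 − 9300 = 0 → M_O = 13690 N·m.

O_x = 0, O_y = 4350 N, M_O = 13690 N·m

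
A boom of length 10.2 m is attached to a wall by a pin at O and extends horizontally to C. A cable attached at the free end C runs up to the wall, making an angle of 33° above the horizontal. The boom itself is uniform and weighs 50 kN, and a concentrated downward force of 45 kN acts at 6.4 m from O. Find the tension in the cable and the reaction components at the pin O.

T = 97.74 kN, O_x = 81.98 kN, O_y = 41.76 kN

ΣM about O: T·sin33°·10.2 − 50·5.1 − 45·6.4 = 0 → T = 543/(10.2·0.544639) = 97.7442 ≈ 97.74 kN.
ΣF_x = 0: O_x − T·cos33° = 0 → O_x = 97.7442 × 0.838671 = 81.98 kN.
ΣF_y = 0: O_y + T·sin33° − 50 − 45 = 0 → O_y = 95 − 97.7442 × 0.544639 = 41.76 kN.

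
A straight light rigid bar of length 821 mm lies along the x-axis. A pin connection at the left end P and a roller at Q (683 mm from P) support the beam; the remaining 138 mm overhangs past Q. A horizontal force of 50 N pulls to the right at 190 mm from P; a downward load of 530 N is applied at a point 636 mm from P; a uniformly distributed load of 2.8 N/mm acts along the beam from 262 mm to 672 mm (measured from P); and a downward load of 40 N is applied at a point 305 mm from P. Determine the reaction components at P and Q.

P_x = -50.00 N, P_y = 421.7 N, Q_y = 1296 N

Resultant of the distributed load: 2.8 × 410 = 1148 N at 467 mm from P.
Taking moments about P: Q_y·683 − 530·636 − (2.8·410)·467 − 40·305 = 0 → Q_y = 885396/683 = 1296.33 ≈ 1296 N.
ΣF_y = 0: P_y + 1296.33 − 530 − 2.8·410 − 40 = 0 → P_y = 421.7 N.
ΣF_x = 0: P_x + 50 = 0 → P_x = -50.00 N.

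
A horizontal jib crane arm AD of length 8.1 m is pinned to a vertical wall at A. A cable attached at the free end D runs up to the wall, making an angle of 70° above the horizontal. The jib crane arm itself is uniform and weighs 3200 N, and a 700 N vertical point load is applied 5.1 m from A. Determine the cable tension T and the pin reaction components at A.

T = 2172 N, A_x = 742.8 N, A_y = 1859 N

ΣM about A: T·sin70°·8.1 − 3200·4.05 − 700·5.1 = 0 → T = 16530/(8.1·0.939693) = 2171.71 ≈ 2172 N.
ΣF_x = 0: A_x − T·cos70° = 0 → A_x = 2171.71 × 0.34202 = 742.8 N.
ΣF_y = 0: A_y + T·sin70° − 3200 − 700 = 0 → A_y = 3900 − 2171.71 × 0.939693 = 1859 N.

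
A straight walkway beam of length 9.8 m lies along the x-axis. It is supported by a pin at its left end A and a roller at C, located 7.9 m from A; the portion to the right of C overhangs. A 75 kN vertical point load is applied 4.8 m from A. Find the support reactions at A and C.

A_x = 0, A_y = 29.43 kN, C_y = 45.57 kN

Taking moments about A: C_y·7.9 − 75·4.8 = 0 → C_y = 360/7.9 = 45.5696 ≈ 45.57 kN.
ΣF_y = 0: A_y + 45.5696 − 75 = 0 → A_y = 29.43 kN.
ΣF_x = 0: no horizontal applied forces, so A_x = 0.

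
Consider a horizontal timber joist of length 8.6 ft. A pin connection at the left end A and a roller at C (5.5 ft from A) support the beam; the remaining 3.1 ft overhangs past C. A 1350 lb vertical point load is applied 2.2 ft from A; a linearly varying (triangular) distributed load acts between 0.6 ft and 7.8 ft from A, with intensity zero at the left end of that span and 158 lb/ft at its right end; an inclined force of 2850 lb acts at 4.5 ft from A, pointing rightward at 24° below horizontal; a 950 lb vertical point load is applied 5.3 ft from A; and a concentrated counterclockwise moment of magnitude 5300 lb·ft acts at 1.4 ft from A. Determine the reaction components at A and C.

Resultant of the triangular load: ½ × 158 × 7.2 = 568.8 lb, acting at 5.4 ft from A (one-third of the span from the peak).
Taking moments about A: C_y·5.5 − 1350·2.2 − (½·158·7.2)·5.4 − 2850·sin24°·4.5 − 950·5.3 + 5300 = 0 → C_y = 10992.9/5.5 = 1998.71 ≈ 1999 lb.
ΣF_y = 0: A_y + 1998.71 − 1350 − ½·158·7.2 − 2850·sin24° − 950 = 0 → A_y = 2029 lb.
ΣF_x = 0: A_x + 2850·cos24° = 0 → A_x = -2604 lb.

A_x = -2604 lb, A_y = 2029 lb, C_y = 1999 lb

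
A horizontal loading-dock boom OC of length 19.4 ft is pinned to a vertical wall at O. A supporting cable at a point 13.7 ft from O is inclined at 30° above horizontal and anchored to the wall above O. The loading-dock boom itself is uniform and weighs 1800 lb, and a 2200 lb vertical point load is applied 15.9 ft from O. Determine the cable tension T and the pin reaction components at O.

ΣM about O: T·sin30°·13.7 − 1800·9.7 − 2200·15.9 = 0 → T = 52440/(13.7·0.5) = 7655.47 ≈ 7655 lb.
ΣF_x = 0: O_x − T·cos30° = 0 → O_x = 7655.47 × 0.866025 = 6630 lb.
ΣF_y = 0: O_y + T·sin30° − 1800 − 2200 = 0 → O_y = 4000 − 7655.47 × 0.5 = 172.3 lb.

T = 7655 lb, O_x = 6630 lb, O_y = 172.3 lb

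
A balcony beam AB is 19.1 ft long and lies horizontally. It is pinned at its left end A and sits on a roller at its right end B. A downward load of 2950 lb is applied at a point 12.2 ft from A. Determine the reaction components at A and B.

A_x = 0, A_y = 1066 lb, B_y = 1884 lb

ΣM about A: B_y·19.1 − 2950·12.2 = 0 → B_y = 35990/19.1 = 1884.29 ≈ 1884 lb.
ΣF_y = 0: A_y + 1884.29 − 2950 = 0 → A_y = 1066 lb.
ΣF_x = 0: no horizontal applied forces, so A_x = 0.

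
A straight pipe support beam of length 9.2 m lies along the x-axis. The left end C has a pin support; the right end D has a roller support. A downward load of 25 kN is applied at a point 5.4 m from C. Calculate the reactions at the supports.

ΣM about C: D_y·9.2 − 25·5.4 = 0 → D_y = 135/9.2 = 14.6739 ≈ 14.67 kN.
ΣF_y = 0: C_y + 14.6739 − 25 = 0 → C_y = 10.33 kN.
ΣF_x = 0: no horizontal applied forces, so C_x = 0.

C_x = 0, C_y = 10.33 kN, D_y = 14.67 kN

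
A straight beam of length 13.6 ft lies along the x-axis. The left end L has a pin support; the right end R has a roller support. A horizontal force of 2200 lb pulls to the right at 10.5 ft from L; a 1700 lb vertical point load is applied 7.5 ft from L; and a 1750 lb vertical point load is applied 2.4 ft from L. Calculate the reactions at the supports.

Moments about L: R_y·13.6 − 1700·7.5 − 1750·2.4 = 0 → R_y = 16950/13.6 = 1246.32 ≈ 1246 lb.
ΣF_y = 0: L_y + 1246.32 − 1700 − 1750 = 0 → L_y = 2204 lb.
ΣF_x = 0: L_x + 2200 = 0 → L_x = -2200 lb.

L_x = -2200 lb, L_y = 2204 lb, R_y = 1246 lb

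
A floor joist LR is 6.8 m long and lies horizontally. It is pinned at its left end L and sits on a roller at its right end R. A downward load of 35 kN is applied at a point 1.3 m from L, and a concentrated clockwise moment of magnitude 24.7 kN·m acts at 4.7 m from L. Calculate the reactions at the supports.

Moments about L: R_y·6.8 − 35·1.3 − 24.7 = 0 → R_y = 70.2/6.8 = 10.3235 ≈ 10.32 kN.
ΣF_y = 0: L_y + 10.3235 − 35 = 0 → L_y = 24.68 kN.
ΣF_x = 0: no horizontal applied forces, so L_x = 0.

L_x = 0, L_y = 24.68 kN, R_y = 10.32 kN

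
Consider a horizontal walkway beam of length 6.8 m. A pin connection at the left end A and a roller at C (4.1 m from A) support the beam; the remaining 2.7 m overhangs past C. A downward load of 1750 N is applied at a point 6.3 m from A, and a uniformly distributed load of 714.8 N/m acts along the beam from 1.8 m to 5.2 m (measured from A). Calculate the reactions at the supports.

Resultant of the distributed load: 714.8 × 3.4 = 2430.32 N at 3.5 m from A.
ΣM about A: C_y·4.1 − 1750·6.3 − (714.8·3.4)·3.5 = 0 → C_y = 19531.12/4.1 = 4763.69 ≈ 4764 N.
ΣF_y = 0: A_y + 4763.69 − 1750 − 714.8·3.4 = 0 → A_y = -583.4 N.
ΣF_x = 0: no horizontal applied forces, so A_x = 0.

A_x = 0, A_y = -583.4 N, C_y = 4764 N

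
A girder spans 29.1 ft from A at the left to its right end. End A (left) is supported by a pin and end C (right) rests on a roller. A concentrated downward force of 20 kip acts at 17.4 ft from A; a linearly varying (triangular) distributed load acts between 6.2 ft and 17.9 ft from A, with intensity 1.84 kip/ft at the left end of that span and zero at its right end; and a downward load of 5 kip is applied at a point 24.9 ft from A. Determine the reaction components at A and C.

Resultant of the triangular load: ½ × 1.84 × 11.7 = 10.764 kip, acting at 10.1 ft from A (one-third of the span from the peak).
Moments about A: C_y·29.1 − 20·17.4 − (½·1.84·11.7)·10.1 − 5·24.9 = 0 → C_y = 581.2164/29.1 = 19.9731 ≈ 19.97 kip.
ΣF_y = 0: A_y + 19.9731 − 20 − ½·1.84·11.7 − 5 = 0 → A_y = 15.79 kip.
ΣF_x = 0: no horizontal applied forces, so A_x = 0.

A_x = 0, A_y = 15.79 kip, C_y = 19.97 kip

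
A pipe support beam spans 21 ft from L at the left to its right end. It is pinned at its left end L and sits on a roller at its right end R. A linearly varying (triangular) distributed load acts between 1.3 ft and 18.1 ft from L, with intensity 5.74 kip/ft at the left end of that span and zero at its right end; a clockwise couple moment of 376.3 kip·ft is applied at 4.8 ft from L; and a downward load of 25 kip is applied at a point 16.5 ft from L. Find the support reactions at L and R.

Resultant of the triangular load: ½ × 5.74 × 16.8 = 48.216 kip, acting at 6.9 ft from L (one-third of the span from the peak).
ΣM about L: R_y·21 − (½·5.74·16.8)·6.9 − 376.3 − 25·16.5 = 0 → R_y = 1121.4904/21 = 53.4043 ≈ 53.40 kip.
ΣF_y = 0: L_y + 53.4043 − ½·5.74·16.8 − 25 = 0 → L_y = 19.81 kip.
ΣF_x = 0: no horizontal applied forces, so L_x = 0.

L_x = 0, L_y = 19.81 kip, R_y = 53.40 kip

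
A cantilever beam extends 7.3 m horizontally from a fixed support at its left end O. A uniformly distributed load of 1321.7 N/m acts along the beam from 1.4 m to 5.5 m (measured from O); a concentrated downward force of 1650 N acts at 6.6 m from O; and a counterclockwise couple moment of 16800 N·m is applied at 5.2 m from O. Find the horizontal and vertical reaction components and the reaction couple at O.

Resultant of the distributed load: 1321.7 × 4.1 = 5418.97 N at 3.45 m from O.
ΣF_x = 0: O_x = 0.
ΣF_y = 0: O_y − 1321.7·4.1 − 1650 = 0 → O_y = 7069 N.
ΣM about O: M_O − (1321.7·4.1)·3.45 − 1650·6.6 + 16800 = 0 → M_O = 12790 N·m.

O_x = 0, O_y = 7069 N, M_O = 12790 N·m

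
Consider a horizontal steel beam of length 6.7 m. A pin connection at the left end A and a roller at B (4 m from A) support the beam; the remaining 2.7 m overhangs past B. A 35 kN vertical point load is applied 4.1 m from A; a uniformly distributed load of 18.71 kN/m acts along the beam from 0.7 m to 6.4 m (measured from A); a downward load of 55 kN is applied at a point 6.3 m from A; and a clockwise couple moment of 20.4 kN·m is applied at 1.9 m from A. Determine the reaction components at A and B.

A_x = 0, A_y = -25.60 kN, B_y = 222.2 kN

Resultant of the distributed load: 18.71 × 5.7 = 106.647 kN at 3.55 m from A.
Taking moments about A: B_y·4 − 35·4.1 − (18.71·5.7)·3.55 − 55·6.3 − 20.4 = 0 → B_y = 888.99685/4 = 222.249 ≈ 222.2 kN.
ΣF_y = 0: A_y + 222.249 − 35 − 18.71·5.7 − 55 = 0 → A_y = -25.60 kN.
ΣF_x = 0: no horizontal applied forces, so A_x = 0.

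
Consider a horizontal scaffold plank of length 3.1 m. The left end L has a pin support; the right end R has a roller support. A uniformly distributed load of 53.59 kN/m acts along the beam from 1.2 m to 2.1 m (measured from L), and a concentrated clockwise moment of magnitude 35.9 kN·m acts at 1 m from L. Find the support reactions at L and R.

Resultant of the distributed load: 53.59 × 0.9 = 48.231 kN at 1.65 m from L.
ΣM about L: R_y·3.1 − (53.59·0.9)·1.65 − 35.9 = 0 → R_y = 115.48115/3.1 = 37.252 ≈ 37.25 kN.
ΣF_y = 0: L_y + 37.252 − 53.59·0.9 = 0 → L_y = 10.98 kN.
ΣF_x = 0: no horizontal applied forces, so L_x = 0.

L_x = 0, L_y = 10.98 kN, R_y = 37.25 kN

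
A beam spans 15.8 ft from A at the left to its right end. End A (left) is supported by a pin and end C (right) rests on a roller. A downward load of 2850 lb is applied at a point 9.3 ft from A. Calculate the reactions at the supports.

A_x = 0, A_y = 1172 lb, C_y = 1678 lb

Moments about A: C_y·15.8 − 2850·9.3 = 0 → C_y = 26505/15.8 = 1677.53 ≈ 1678 lb.
ΣF_y = 0: A_y + 1677.53 − 2850 = 0 → A_y = 1172 lb.
ΣF_x = 0: no horizontal applied forces, so A_x = 0.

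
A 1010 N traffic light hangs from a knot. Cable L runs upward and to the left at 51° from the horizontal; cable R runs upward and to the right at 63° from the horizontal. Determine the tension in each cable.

ΣF_x = 0: −T_L·cos51° + T_R·cos63° = 0 → T_R = 1.3862·T_L.
ΣF_y = 0: T_L·sin51° + T_R·sin63° = 1010.
Substitute: T_L·(0.777146 + 1.3862·0.891007) = 1010 → T_L = 501.923 ≈ 501.9 N.
Then T_R = 1.3862 × 501.923 = 695.8 N.

T_L = 501.9 N, T_R = 695.8 N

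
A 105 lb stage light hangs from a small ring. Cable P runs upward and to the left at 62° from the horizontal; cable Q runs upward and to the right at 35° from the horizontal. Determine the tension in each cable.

T_P = 86.66 lb, T_Q = 49.66 lb

ΣF_x = 0: −T_P·cos62° + T_Q·cos35° = 0 → T_Q = 0.573119·T_P.
ΣF_y = 0: T_P·sin62° + T_Q·sin35° = 105.
Substitute: T_P·(0.882948 + 0.573119·0.573576) = 105 → T_P = 86.6569 ≈ 86.66 lb.
Then T_Q = 0.573119 × 86.6569 = 49.66 lb.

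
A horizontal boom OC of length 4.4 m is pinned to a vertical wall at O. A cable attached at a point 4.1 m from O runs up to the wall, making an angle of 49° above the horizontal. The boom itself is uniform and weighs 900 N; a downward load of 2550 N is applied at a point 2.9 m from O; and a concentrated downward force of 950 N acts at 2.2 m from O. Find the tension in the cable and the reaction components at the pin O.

ΣM about O: T·sin49°·4.1 − 900·2.2 − 2550·2.9 − 950·2.2 = 0 → T = 11465/(4.1·0.75471) = 3705.19 ≈ 3705 N.
ΣF_x = 0: O_x − T·cos49° = 0 → O_x = 3705.19 × 0.656059 = 2431 N.
ΣF_y = 0: O_y + T·sin49° − 900 − 2550 − 950 = 0 → O_y = 4400 − 3705.19 × 0.75471 = 1604 N.

T = 3705 N, O_x = 2431 N, O_y = 1604 N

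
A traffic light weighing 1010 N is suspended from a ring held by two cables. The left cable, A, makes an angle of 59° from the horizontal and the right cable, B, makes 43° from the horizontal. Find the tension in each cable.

T_A = 755.2 N, T_B = 531.8 N

ΣF_x = 0: −T_A·cos59° + T_B·cos43° = 0 → T_B = 0.704226·T_A.
ΣF_y = 0: T_A·sin59° + T_B·sin43° = 1010.
Substitute: T_A·(0.857167 + 0.704226·0.681998) = 1010 → T_A = 755.17 ≈ 755.2 N.
Then T_B = 0.704226 × 755.17 = 531.8 N.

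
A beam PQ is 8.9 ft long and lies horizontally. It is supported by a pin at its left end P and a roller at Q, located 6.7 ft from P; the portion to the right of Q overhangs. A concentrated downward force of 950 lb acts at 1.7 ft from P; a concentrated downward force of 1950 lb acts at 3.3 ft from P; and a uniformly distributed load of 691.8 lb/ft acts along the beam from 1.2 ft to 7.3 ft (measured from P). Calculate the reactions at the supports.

P_x = 0, P_y = 3242 lb, Q_y = 3878 lb

Resultant of the distributed load: 691.8 × 6.1 = 4219.98 lb at 4.25 ft from P.
Moments about P: Q_y·6.7 − 950·1.7 − 1950·3.3 − (691.8·6.1)·4.25 = 0 → Q_y = 25984.915/6.7 = 3878.35 ≈ 3878 lb.
ΣF_y = 0: P_y + 3878.35 − 950 − 1950 − 691.8·6.1 = 0 → P_y = 3242 lb.
ΣF_x = 0: no horizontal applied forces, so P_x = 0.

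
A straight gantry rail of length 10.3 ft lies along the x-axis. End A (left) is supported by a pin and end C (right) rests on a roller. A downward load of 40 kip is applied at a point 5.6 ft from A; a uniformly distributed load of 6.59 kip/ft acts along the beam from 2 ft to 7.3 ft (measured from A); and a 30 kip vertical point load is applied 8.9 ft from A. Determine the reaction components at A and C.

Resultant of the distributed load: 6.59 × 5.3 = 34.927 kip at 4.65 ft from A.
ΣM about A: C_y·10.3 − 40·5.6 − (6.59·5.3)·4.65 − 30·8.9 = 0 → C_y = 653.41055/10.3 = 63.4379 ≈ 63.44 kip.
ΣF_y = 0: A_y + 63.4379 − 40 − 6.59·5.3 − 30 = 0 → A_y = 41.49 kip.
ΣF_x = 0: no horizontal applied forces, so A_x = 0.

A_x = 0, A_y = 41.49 kip, C_y = 63.44 kip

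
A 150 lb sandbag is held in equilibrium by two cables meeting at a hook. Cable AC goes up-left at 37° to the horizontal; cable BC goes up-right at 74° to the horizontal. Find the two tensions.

T_AC = 44.29 lb, T_BC = 128.3 lb

ΣF_x = 0: −T_AC·cos37° + T_BC·cos74° = 0 → T_BC = 2.89741·T_AC.
ΣF_y = 0: T_AC·sin37° + T_BC·sin74° = 150.
Substitute: T_AC·(0.601815 + 2.89741·0.961262) = 150 → T_AC = 44.2872 ≈ 44.29 lb.
Then T_BC = 2.89741 × 44.2872 = 128.3 lb.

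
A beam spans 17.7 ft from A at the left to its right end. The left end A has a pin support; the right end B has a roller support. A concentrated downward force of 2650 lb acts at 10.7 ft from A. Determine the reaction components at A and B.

Taking moments about A: B_y·17.7 − 2650·10.7 = 0 → B_y = 28355/17.7 = 1601.98 ≈ 1602 lb.
ΣF_y = 0: A_y + 1601.98 − 2650 = 0 → A_y = 1048 lb.
ΣF_x = 0: no horizontal applied forces, so A_x = 0.

A_x = 0, A_y = 1048 lb, B_y = 1602 lb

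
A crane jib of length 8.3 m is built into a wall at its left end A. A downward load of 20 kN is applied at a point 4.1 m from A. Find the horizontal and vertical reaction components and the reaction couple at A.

A_x = 0, A_y = 20.00 kN, M_A = 82.00 kN·m

ΣF_x = 0: A_x = 0.
ΣF_y = 0: A_y − 20 = 0 → A_y = 20.00 kN.
ΣM about A: M_A − 20·4.1 = 0 → M_A = 82.00 kN·m.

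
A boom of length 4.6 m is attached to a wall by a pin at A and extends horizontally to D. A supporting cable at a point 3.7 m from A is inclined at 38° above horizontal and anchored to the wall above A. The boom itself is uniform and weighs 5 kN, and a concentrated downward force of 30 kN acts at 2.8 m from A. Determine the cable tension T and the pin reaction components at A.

T = 41.92 kN, A_x = 33.04 kN, A_y = 9.189 kN

ΣM about A: T·sin38°·3.7 − 5·2.3 − 30·2.8 = 0 → T = 95.5/(3.7·0.615661) = 41.9237 ≈ 41.92 kN.
ΣF_x = 0: A_x − T·cos38° = 0 → A_x = 41.9237 × 0.788011 = 33.04 kN.
ΣF_y = 0: A_y + T·sin38° − 5 − 30 = 0 → A_y = 35 − 41.9237 × 0.615661 = 9.189 kN.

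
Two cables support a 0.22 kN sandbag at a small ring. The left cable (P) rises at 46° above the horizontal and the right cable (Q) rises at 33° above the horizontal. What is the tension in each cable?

T_P = 0.1880 kN, T_Q = 0.1557 kN

ΣF_x = 0: −T_P·cos46° + T_Q·cos33° = 0 → T_Q = 0.828285·T_P.
ΣF_y = 0: T_P·sin46° + T_Q·sin33° = 0.22.
Substitute: T_P·(0.71934 + 0.828285·0.544639) = 0.22 → T_P = 0.187961 ≈ 0.1880 kN.
Then T_Q = 0.828285 × 0.187961 = 0.1557 kN.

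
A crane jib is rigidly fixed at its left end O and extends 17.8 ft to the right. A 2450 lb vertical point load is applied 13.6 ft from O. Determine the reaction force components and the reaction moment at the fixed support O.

ΣF_x = 0: O_x = 0.
ΣF_y = 0: O_y − 2450 = 0 → O_y = 2450 lb.
ΣM about O: M_O − 2450·13.6 = 0 → M_O = 33320 lb·ft.

O_x = 0, O_y = 2450 lb, M_O = 33320 lb·ft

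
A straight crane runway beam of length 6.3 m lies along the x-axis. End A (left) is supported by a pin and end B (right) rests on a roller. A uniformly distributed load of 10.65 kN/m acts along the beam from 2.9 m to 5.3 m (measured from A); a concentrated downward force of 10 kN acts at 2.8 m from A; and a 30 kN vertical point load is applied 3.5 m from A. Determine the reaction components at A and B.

A_x = 0, A_y = 27.81 kN, B_y = 37.75 kN

Resultant of the distributed load: 10.65 × 2.4 = 25.56 kN at 4.1 m from A.
ΣM about A: B_y·6.3 − (10.65·2.4)·4.1 − 10·2.8 − 30·3.5 = 0 → B_y = 237.796/6.3 = 37.7454 ≈ 37.75 kN.
ΣF_y = 0: A_y + 37.7454 − 10.65·2.4 − 10 − 30 = 0 → A_y = 27.81 kN.
ΣF_x = 0: no horizontal applied forces, so A_x = 0.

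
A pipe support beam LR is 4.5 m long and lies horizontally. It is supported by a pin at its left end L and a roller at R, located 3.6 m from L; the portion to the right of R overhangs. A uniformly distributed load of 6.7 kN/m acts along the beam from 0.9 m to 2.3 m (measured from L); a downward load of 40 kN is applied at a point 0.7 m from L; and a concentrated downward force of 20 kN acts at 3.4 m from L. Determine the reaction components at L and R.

Resultant of the distributed load: 6.7 × 1.4 = 9.38 kN at 1.6 m from L.
Moments about L: R_y·3.6 − (6.7·1.4)·1.6 − 40·0.7 − 20·3.4 = 0 → R_y = 111.008/3.6 = 30.8356 ≈ 30.84 kN.
ΣF_y = 0: L_y + 30.8356 − 6.7·1.4 − 40 − 20 = 0 → L_y = 38.54 kN.
ΣF_x = 0: no horizontal applied forces, so L_x = 0.

L_x = 0, L_y = 38.54 kN, R_y = 30.84 kN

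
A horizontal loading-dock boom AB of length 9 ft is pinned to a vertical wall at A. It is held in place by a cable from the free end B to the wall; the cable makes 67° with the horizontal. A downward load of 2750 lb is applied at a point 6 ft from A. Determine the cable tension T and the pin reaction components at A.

ΣM about A: T·sin67°·9 − 2750·6 = 0 → T = 16500/(9·0.920505) = 1991.66 ≈ 1992 lb.
ΣF_x = 0: A_x − T·cos67° = 0 → A_x = 1991.66 × 0.390731 = 778.2 lb.
ΣF_y = 0: A_y + T·sin67° − 2750 = 0 → A_y = 2750 − 1991.66 × 0.920505 = 916.7 lb.

T = 1992 lb, A_x = 778.2 lb, A_y = 916.7 lb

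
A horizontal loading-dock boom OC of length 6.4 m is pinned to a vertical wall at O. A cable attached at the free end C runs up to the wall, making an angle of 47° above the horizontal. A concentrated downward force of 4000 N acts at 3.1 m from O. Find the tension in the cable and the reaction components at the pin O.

T = 2649 N, O_x = 1807 N, O_y = 2062 N

ΣM about O: T·sin47°·6.4 − 4000·3.1 = 0 → T = 12400/(6.4·0.731354) = 2649.2 ≈ 2649 N.
ΣF_x = 0: O_x − T·cos47° = 0 → O_x = 2649.2 × 0.681998 = 1807 N.
ΣF_y = 0: O_y + T·sin47° − 4000 = 0 → O_y = 4000 − 2649.2 × 0.731354 = 2062 N.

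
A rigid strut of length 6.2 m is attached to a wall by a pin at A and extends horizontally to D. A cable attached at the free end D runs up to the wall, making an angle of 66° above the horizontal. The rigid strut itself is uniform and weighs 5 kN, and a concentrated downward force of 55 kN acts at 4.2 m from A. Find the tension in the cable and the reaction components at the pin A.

T = 43.52 kN, A_x = 17.70 kN, A_y = 20.24 kN

ΣM about A: T·sin66°·6.2 − 5·3.1 − 55·4.2 = 0 → T = 246.5/(6.2·0.913545) = 43.5206 ≈ 43.52 kN.
ΣF_x = 0: A_x − T·cos66° = 0 → A_x = 43.5206 × 0.406737 = 17.70 kN.
ΣF_y = 0: A_y + T·sin66° − 5 − 55 = 0 → A_y = 60 − 43.5206 × 0.913545 = 20.24 kN.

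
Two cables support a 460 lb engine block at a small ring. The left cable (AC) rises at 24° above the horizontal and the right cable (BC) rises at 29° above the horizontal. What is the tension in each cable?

ΣF_x = 0: −T_AC·cos24° + T_BC·cos29° = 0 → T_BC = 1.04451·T_AC.
ΣF_y = 0: T_AC·sin24° + T_BC·sin29° = 460.
Substitute: T_AC·(0.406737 + 1.04451·0.48481) = 460 → T_AC = 503.764 ≈ 503.8 lb.
Then T_BC = 1.04451 × 503.764 = 526.2 lb.

T_AC = 503.8 lb, T_BC = 526.2 lb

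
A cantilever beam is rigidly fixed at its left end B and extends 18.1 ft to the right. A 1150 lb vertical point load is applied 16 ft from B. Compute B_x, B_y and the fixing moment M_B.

ΣF_x = 0: B_x = 0.
ΣF_y = 0: B_y − 1150 = 0 → B_y = 1150 lb.
ΣM about B: M_B − 1150·16 = 0 → M_B = 18400 lb·ft.

B_x = 0, B_y = 1150 lb, M_B = 18400 lb·ft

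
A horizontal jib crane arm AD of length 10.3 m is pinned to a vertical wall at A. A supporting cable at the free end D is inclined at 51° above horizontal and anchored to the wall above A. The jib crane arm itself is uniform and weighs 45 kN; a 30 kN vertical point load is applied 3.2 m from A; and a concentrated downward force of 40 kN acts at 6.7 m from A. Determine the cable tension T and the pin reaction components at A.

T = 74.43 kN, A_x = 46.84 kN, A_y = 57.16 kN

ΣM about A: T·sin51°·10.3 − 45·5.15 − 30·3.2 − 40·6.7 = 0 → T = 595.75/(10.3·0.777146) = 74.4259 ≈ 74.43 kN.
ΣF_x = 0: A_x − T·cos51° = 0 → A_x = 74.4259 × 0.62932 = 46.84 kN.
ΣF_y = 0: A_y + T·sin51° − 45 − 30 − 40 = 0 → A_y = 115 − 74.4259 × 0.777146 = 57.16 kN.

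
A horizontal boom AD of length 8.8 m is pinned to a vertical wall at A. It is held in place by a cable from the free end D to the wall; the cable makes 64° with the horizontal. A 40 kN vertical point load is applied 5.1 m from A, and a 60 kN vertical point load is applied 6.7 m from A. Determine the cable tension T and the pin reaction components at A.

T = 76.62 kN, A_x = 33.59 kN, A_y = 31.14 kN

ΣM about A: T·sin64°·8.8 − 40·5.1 − 60·6.7 = 0 → T = 606/(8.8·0.898794) = 76.6178 ≈ 76.62 kN.
ΣF_x = 0: A_x − T·cos64° = 0 → A_x = 76.6178 × 0.438371 = 33.59 kN.
ΣF_y = 0: A_y + T·sin64° − 40 − 60 = 0 → A_y = 100 − 76.6178 × 0.898794 = 31.14 kN.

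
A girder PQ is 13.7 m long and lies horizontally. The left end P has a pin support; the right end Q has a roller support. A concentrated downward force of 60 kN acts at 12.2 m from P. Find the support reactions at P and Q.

P_x = 0, P_y = 6.569 kN, Q_y = 53.43 kN

Taking moments about P: Q_y·13.7 − 60·12.2 = 0 → Q_y = 732/13.7 = 53.4307 ≈ 53.43 kN.
ΣF_y = 0: P_y + 53.4307 − 60 = 0 → P_y = 6.569 kN.
ΣF_x = 0: no horizontal applied forces, so P_x = 0.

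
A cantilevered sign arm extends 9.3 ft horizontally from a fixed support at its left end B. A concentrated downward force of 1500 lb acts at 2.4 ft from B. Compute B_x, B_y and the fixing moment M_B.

B_x = 0, B_y = 1500 lb, M_B = 3600 lb·ft

ΣF_x = 0: B_x = 0.
ΣF_y = 0: B_y − 1500 = 0 → B_y = 1500 lb.
ΣM about B: M_B − 1500·2.4 = 0 → M_B = 3600 lb·ft.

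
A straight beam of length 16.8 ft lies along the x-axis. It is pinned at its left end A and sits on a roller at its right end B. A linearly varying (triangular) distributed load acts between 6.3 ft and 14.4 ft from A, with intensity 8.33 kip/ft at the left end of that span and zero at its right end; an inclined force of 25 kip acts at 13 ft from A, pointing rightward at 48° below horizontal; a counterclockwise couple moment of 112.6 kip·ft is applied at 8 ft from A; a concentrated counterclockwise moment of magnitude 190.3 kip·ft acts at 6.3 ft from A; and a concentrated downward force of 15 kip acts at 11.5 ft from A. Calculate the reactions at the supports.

A_x = -16.73 kip, A_y = 42.63 kip, B_y = 24.69 kip

Resultant of the triangular load: ½ × 8.33 × 8.1 = 33.7365 kip, acting at 9 ft from A (one-third of the span from the peak).
Taking moments about A: B_y·16.8 − (½·8.33·8.1)·9 − 25·sin48°·13 + 112.6 + 190.3 − 15·11.5 = 0 → B_y = 414.751/16.8 = 24.6876 ≈ 24.69 kip.
ΣF_y = 0: A_y + 24.6876 − ½·8.33·8.1 − 25·sin48° − 15 = 0 → A_y = 42.63 kip.
ΣF_x = 0: A_x + 25·cos48° = 0 → A_x = -16.73 kip.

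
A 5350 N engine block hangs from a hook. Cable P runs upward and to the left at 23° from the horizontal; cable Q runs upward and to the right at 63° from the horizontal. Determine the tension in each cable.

ΣF_x = 0: −T_P·cos23° + T_Q·cos63° = 0 → T_Q = 2.02759·T_P.
ΣF_y = 0: T_P·sin23° + T_Q·sin63° = 5350.
Substitute: T_P·(0.390731 + 2.02759·0.891007) = 5350 → T_P = 2434.78 ≈ 2435 N.
Then T_Q = 2.02759 × 2434.78 = 4937 N.

T_P = 2435 N, T_Q = 4937 N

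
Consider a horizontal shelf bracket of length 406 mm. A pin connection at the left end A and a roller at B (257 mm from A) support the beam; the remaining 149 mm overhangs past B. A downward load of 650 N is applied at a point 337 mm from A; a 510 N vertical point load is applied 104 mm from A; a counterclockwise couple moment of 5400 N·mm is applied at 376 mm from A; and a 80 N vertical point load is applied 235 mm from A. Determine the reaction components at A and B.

Moments about A: B_y·257 − 650·337 − 510·104 + 5400 − 80·235 = 0 → B_y = 285490/257 = 1110.86 ≈ 1111 N.
ΣF_y = 0: A_y + 1110.86 − 650 − 510 − 80 = 0 → A_y = 129.1 N.
ΣF_x = 0: no horizontal applied forces, so A_x = 0.

A_x = 0, A_y = 129.1 N, B_y = 1111 N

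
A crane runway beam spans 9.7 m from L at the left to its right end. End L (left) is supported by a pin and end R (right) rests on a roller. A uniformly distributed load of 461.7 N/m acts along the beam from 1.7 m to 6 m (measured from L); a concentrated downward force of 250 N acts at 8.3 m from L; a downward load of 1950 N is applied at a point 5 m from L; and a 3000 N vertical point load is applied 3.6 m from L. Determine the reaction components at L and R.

L_x = 0, L_y = 4065 N, R_y = 3120 N

Resultant of the distributed load: 461.7 × 4.3 = 1985.31 N at 3.85 m from L.
Taking moments about L: R_y·9.7 − (461.7·4.3)·3.85 − 250·8.3 − 1950·5 − 3000·3.6 = 0 → R_y = 30268.4435/9.7 = 3120.46 ≈ 3120 N.
ΣF_y = 0: L_y + 3120.46 − 461.7·4.3 − 250 − 1950 − 3000 = 0 → L_y = 4065 N.
ΣF_x = 0: no horizontal applied forces, so L_x = 0.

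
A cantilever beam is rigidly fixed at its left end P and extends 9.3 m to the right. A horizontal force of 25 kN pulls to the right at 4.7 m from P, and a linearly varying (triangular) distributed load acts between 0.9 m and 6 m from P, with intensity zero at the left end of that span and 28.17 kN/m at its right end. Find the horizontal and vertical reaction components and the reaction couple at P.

P_x = -25.00 kN, P_y = 71.83 kN, M_P = 308.9 kN·m

Resultant of the triangular load: ½ × 28.17 × 5.1 = 71.8335 kN, acting at 4.3 m from P (one-third of the span from the peak).
ΣF_x = 0: P_x + 25 = 0 → P_x = -25.00 kN.
ΣF_y = 0: P_y − ½·28.17·5.1 = 0 → P_y = 71.83 kN.
ΣM about P: M_P − (½·28.17·5.1)·4.3 = 0 → M_P = 308.9 kN·m.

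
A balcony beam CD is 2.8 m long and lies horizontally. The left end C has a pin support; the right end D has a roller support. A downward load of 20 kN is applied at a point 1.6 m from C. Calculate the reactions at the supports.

C_x = 0, C_y = 8.571 kN, D_y = 11.43 kN

ΣM about C: D_y·2.8 − 20·1.6 = 0 → D_y = 32/2.8 = 11.4286 ≈ 11.43 kN.
ΣF_y = 0: C_y + 11.4286 − 20 = 0 → C_y = 8.571 kN.
ΣF_x = 0: no horizontal applied forces, so C_x = 0.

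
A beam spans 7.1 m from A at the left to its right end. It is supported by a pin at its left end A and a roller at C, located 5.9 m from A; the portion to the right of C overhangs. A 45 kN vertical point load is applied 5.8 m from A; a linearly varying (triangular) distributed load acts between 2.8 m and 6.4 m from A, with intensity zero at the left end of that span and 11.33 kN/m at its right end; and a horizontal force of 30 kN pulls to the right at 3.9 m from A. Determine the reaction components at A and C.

Resultant of the triangular load: ½ × 11.33 × 3.6 = 20.394 kN, acting at 5.2 m from A (one-third of the span from the peak).
Taking moments about A: C_y·5.9 − 45·5.8 − (½·11.33·3.6)·5.2 = 0 → C_y = 367.0488/5.9 = 62.2117 ≈ 62.21 kN.
ΣF_y = 0: A_y + 62.2117 − 45 − ½·11.33·3.6 = 0 → A_y = 3.182 kN.
ΣF_x = 0: A_x + 30 = 0 → A_x = -30.00 kN.

A_x = -30.00 kN, A_y = 3.182 kN, C_y = 62.21 kN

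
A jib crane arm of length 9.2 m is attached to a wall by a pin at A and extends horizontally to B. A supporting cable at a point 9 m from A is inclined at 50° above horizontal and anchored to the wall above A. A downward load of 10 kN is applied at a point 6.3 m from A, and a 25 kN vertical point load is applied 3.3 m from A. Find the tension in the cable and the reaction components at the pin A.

T = 21.10 kN, A_x = 13.57 kN, A_y = 18.83 kN

ΣM about A: T·sin50°·9 − 10·6.3 − 25·3.3 = 0 → T = 145.5/(9·0.766044) = 21.1041 ≈ 21.10 kN.
ΣF_x = 0: A_x − T·cos50° = 0 → A_x = 21.1041 × 0.642788 = 13.57 kN.
ΣF_y = 0: A_y + T·sin50° − 10 − 25 = 0 → A_y = 35 − 21.1041 × 0.766044 = 18.83 kN.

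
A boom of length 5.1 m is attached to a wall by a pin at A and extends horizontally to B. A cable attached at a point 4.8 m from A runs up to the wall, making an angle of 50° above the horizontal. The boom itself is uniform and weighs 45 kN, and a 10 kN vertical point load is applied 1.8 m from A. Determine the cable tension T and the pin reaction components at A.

ΣM about A: T·sin50°·4.8 − 45·2.55 − 10·1.8 = 0 → T = 132.75/(4.8·0.766044) = 36.1027 ≈ 36.10 kN.
ΣF_x = 0: A_x − T·cos50° = 0 → A_x = 36.1027 × 0.642788 = 23.21 kN.
ΣF_y = 0: A_y + T·sin50° − 45 − 10 = 0 → A_y = 55 − 36.1027 × 0.766044 = 27.34 kN.

T = 36.10 kN, A_x = 23.21 kN, A_y = 27.34 kN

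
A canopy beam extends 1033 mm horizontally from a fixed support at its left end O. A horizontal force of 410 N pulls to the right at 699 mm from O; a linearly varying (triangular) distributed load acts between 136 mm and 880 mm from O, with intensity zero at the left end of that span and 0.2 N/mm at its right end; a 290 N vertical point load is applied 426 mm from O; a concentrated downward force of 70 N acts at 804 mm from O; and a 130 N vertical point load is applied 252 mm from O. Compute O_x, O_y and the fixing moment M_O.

Resultant of the triangular load: ½ × 0.2 × 744 = 74.4 N, acting at 632 mm from O (one-third of the span from the peak).
ΣF_x = 0: O_x + 410 = 0 → O_x = -410.0 N.
ΣF_y = 0: O_y − ½·0.2·744 − 290 − 70 − 130 = 0 → O_y = 564.4 N.
ΣM about O: M_O − (½·0.2·744)·632 − 290·426 − 70·804 − 130·252 = 0 → M_O = 259600 N·mm.

O_x = -410.0 N, O_y = 564.4 N, M_O = 259600 N·mm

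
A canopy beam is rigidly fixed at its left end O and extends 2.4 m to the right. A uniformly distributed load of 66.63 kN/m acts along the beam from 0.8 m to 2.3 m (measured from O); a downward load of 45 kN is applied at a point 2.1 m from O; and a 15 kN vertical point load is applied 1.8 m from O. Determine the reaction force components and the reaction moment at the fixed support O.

O_x = 0, O_y = 159.9 kN, M_O = 276.4 kN·m

Resultant of the distributed load: 66.63 × 1.5 = 99.945 kN at 1.55 m from O.
ΣF_x = 0: O_x = 0.
ΣF_y = 0: O_y − 66.63·1.5 − 45 − 15 = 0 → O_y = 159.9 kN.
ΣM about O: M_O − (66.63·1.5)·1.55 − 45·2.1 − 15·1.8 = 0 → M_O = 276.4 kN·m.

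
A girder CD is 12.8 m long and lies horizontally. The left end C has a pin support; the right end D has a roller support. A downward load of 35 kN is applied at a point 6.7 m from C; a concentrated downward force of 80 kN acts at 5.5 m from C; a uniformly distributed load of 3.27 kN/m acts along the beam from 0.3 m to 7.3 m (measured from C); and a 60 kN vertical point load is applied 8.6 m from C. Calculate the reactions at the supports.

Resultant of the distributed load: 3.27 × 7 = 22.89 kN at 3.8 m from C.
Moments about C: D_y·12.8 − 35·6.7 − 80·5.5 − (3.27·7)·3.8 − 60·8.6 = 0 → D_y = 1277.482/12.8 = 99.8033 ≈ 99.80 kN.
ΣF_y = 0: C_y + 99.8033 − 35 − 80 − 3.27·7 − 60 = 0 → C_y = 98.09 kN.
ΣF_x = 0: no horizontal applied forces, so C_x = 0.

C_x = 0, C_y = 98.09 kN, D_y = 99.80 kN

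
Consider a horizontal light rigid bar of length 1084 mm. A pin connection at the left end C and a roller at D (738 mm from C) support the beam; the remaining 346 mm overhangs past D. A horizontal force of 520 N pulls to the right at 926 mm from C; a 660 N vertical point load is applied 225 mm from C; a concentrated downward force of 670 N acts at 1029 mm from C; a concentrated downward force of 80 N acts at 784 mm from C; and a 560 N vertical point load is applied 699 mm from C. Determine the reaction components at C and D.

C_x = -520.0 N, C_y = 219.2 N, D_y = 1751 N

Taking moments about C: D_y·738 − 660·225 − 670·1029 − 80·784 − 560·699 = 0 → D_y = 1292090/738 = 1750.8 ≈ 1751 N.
ΣF_y = 0: C_y + 1750.8 − 660 − 670 − 80 − 560 = 0 → C_y = 219.2 N.
ΣF_x = 0: C_x + 520 = 0 → C_x = -520.0 N.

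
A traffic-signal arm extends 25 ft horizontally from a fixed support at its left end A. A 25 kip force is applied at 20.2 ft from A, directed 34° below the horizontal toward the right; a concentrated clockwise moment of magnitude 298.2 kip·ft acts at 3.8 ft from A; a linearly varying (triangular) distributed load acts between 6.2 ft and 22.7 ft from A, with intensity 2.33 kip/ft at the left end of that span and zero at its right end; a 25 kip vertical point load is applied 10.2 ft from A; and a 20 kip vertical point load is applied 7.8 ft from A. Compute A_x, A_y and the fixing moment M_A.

A_x = -20.73 kip, A_y = 78.20 kip, M_A = 1216 kip·ft

Resultant of the triangular load: ½ × 2.33 × 16.5 = 19.2225 kip, acting at 11.7 ft from A (one-third of the span from the peak).
ΣF_x = 0: A_x + 25·cos34° = 0 → A_x = -20.73 kip.
ΣF_y = 0: A_y − 25·sin34° − ½·2.33·16.5 − 25 − 20 = 0 → A_y = 78.20 kip.
ΣM about A: M_A − 25·sin34°·20.2 − 298.2 − (½·2.33·16.5)·11.7 − 25·10.2 − 20·7.8 = 0 → M_A = 1216 kip·ft.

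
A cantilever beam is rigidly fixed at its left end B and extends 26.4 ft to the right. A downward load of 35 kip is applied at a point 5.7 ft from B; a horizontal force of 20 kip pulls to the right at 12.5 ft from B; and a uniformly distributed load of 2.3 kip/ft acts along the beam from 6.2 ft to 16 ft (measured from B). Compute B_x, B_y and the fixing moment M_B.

B_x = -20.00 kip, B_y = 57.54 kip, M_B = 449.7 kip·ft

Resultant of the distributed load: 2.3 × 9.8 = 22.54 kip at 11.1 ft from B.
ΣF_x = 0: B_x + 20 = 0 → B_x = -20.00 kip.
ΣF_y = 0: B_y − 35 − 2.3·9.8 = 0 → B_y = 57.54 kip.
ΣM about B: M_B − 35·5.7 − (2.3·9.8)·11.1 = 0 → M_B = 449.7 kip·ft.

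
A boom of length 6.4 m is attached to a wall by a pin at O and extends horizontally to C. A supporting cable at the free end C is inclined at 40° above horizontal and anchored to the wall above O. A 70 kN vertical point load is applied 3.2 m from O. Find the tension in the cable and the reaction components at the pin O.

T = 54.45 kN, O_x = 41.71 kN, O_y = 35.00 kN

ΣM about O: T·sin40°·6.4 − 70·3.2 = 0 → T = 224/(6.4·0.642788) = 54.4503 ≈ 54.45 kN.
ΣF_x = 0: O_x − T·cos40° = 0 → O_x = 54.4503 × 0.766044 = 41.71 kN.
ΣF_y = 0: O_y + T·sin40° − 70 = 0 → O_y = 70 − 54.4503 × 0.642788 = 35.00 kN.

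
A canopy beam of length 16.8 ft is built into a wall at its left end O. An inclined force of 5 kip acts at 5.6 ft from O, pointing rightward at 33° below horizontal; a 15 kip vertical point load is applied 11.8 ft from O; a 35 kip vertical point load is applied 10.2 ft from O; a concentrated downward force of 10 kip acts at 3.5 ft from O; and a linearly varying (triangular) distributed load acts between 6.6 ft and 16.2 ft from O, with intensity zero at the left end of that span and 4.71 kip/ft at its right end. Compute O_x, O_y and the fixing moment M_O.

Resultant of the triangular load: ½ × 4.71 × 9.6 = 22.608 kip, acting at 13 ft from O (one-third of the span from the peak).
ΣF_x = 0: O_x + 5·cos33° = 0 → O_x = -4.193 kip.
ΣF_y = 0: O_y − 5·sin33° − 15 − 35 − 10 − ½·4.71·9.6 = 0 → O_y = 85.33 kip.
ΣM about O: M_O − 5·sin33°·5.6 − 15·11.8 − 35·10.2 − 10·3.5 − (½·4.71·9.6)·13 = 0 → M_O = 878.2 kip·ft.

O_x = -4.193 kip, O_y = 85.33 kip, M_O = 878.2 kip·ft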